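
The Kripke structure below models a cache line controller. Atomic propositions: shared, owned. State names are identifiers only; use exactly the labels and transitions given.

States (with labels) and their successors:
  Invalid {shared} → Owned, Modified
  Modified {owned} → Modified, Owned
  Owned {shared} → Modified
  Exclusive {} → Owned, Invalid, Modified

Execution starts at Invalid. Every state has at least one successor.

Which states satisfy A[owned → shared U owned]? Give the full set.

{Invalid, Modified, Owned, Exclusive}

States satisfying owned → shared: {Invalid, Owned, Exclusive}.
States satisfying owned: {Modified}.
States satisfying A[owned → shared U owned]: {Invalid, Modified, Owned, Exclusive}.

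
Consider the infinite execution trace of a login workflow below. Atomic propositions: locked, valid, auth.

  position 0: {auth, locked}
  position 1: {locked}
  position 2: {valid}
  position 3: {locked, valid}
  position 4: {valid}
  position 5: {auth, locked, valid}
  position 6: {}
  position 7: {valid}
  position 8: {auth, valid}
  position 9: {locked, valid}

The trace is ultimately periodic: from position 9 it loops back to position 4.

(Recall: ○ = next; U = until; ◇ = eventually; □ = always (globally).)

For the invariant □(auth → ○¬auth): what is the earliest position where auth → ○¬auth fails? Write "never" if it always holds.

auth → ○¬auth holds at every position 0..9, and those are all the positions the trace ever visits, so the invariant □(auth → ○¬auth) is never violated.

never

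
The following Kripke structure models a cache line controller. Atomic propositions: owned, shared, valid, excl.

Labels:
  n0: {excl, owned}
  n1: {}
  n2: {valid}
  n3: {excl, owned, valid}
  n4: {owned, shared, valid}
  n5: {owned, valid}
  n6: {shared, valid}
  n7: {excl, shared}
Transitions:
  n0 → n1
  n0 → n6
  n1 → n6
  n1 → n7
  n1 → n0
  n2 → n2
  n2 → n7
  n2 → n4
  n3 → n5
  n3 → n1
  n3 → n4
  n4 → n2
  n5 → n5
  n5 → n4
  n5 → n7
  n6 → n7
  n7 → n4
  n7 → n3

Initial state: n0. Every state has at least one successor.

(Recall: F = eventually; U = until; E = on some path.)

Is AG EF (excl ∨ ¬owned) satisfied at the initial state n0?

Yes

States satisfying EF (excl ∨ ¬owned): {n0, n1, n2, n3, n4, n5, n6, n7}.
States satisfying AG EF (excl ∨ ¬owned): {n0, n1, n2, n3, n4, n5, n6, n7}.
Every state reachable from n0 satisfies EF (excl ∨ ¬owned).
n0 ∈ Sat(AG EF (excl ∨ ¬owned)).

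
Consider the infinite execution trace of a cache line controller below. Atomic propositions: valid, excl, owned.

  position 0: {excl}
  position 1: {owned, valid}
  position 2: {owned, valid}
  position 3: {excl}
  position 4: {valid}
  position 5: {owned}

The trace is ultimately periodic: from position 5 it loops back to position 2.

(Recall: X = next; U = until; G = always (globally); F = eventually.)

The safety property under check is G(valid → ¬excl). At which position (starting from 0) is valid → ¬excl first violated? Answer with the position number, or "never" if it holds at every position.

valid → ¬excl holds at every position 0..5, and those are all the positions the trace ever visits, so the invariant G(valid → ¬excl) is never violated.

never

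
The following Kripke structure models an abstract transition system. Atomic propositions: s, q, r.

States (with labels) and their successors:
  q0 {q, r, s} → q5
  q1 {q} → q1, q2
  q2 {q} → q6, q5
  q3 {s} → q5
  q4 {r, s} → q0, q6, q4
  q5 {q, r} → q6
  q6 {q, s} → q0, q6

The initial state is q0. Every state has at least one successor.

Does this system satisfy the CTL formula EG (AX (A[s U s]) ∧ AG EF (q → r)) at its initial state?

Does not hold

States satisfying AX (A[s U s]) ∧ AG EF (q → r): {q4, q5, q6}.
States satisfying EG (AX (A[s U s]) ∧ AG EF (q → r)): {q4, q5, q6}.
No suitable path/successor from q0 witnesses the formula.
q0 ∉ Sat(EG (AX (A[s U s]) ∧ AG EF (q → r))).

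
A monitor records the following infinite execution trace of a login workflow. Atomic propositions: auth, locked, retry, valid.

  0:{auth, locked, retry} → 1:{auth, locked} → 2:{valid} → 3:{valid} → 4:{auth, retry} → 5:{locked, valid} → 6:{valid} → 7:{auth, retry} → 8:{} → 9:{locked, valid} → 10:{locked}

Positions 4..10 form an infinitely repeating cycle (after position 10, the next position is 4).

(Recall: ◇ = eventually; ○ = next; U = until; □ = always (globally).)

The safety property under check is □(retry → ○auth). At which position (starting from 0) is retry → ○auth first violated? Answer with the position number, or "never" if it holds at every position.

Check retry → ○auth at each position in order: 0 ✓, 1 ✓, 2 ✓, 3 ✓.
At position 4 the labels are {auth, retry} and the next position 5 has {locked, valid}, so retry → ○auth is false there. This is the first violation.

4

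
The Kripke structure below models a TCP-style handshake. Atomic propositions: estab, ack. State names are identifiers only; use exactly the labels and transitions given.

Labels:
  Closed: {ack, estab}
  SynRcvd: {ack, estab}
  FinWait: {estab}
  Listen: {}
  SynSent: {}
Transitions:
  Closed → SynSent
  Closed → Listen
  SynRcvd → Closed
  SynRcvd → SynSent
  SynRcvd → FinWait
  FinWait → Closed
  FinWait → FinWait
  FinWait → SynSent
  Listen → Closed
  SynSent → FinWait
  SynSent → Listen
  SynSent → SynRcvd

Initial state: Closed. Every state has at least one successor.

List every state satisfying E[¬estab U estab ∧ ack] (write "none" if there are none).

{Closed, SynRcvd, Listen, SynSent}

States satisfying ¬estab: {Listen, SynSent}.
States satisfying estab ∧ ack: {Closed, SynRcvd}.
States satisfying E[¬estab U estab ∧ ack]: {Closed, SynRcvd, Listen, SynSent}.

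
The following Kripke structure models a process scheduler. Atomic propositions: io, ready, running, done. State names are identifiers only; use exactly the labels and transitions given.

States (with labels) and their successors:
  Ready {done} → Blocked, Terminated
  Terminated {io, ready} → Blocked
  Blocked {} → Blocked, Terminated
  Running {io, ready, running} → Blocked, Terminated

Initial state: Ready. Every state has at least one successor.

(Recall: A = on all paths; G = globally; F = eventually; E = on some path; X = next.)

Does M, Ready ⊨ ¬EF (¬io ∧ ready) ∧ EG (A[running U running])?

States satisfying ¬io ∧ ready: ∅.
States satisfying EF (¬io ∧ ready): ∅.
States satisfying ¬EF (¬io ∧ ready): {Ready, Terminated, Blocked, Running}.
States satisfying A[running U running]: {Running}.
States satisfying EG (A[running U running]): ∅.
States satisfying ¬EF (¬io ∧ ready) ∧ EG (A[running U running]): ∅.
Ready ∉ Sat(¬EF (¬io ∧ ready) ∧ EG (A[running U running])).

No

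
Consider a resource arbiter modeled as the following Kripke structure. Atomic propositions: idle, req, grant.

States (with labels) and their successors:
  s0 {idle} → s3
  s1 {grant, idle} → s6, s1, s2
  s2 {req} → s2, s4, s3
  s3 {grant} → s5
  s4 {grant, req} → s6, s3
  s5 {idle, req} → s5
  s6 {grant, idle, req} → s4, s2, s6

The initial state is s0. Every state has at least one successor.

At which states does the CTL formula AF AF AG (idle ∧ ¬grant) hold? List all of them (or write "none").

{s0, s3, s5}

States satisfying AF AG (idle ∧ ¬grant): {s0, s3, s5}.
States satisfying AF AF AG (idle ∧ ¬grant): {s0, s3, s5}.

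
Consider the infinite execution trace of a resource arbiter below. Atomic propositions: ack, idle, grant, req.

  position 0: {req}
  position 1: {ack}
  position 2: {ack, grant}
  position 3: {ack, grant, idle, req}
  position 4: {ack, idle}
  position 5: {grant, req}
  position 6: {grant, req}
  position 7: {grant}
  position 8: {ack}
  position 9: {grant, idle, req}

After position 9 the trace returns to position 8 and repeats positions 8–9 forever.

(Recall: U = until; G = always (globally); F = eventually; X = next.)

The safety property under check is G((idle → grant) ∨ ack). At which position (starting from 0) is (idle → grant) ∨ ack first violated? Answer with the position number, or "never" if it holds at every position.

never

(idle → grant) ∨ ack holds at every position 0..9, and those are all the positions the trace ever visits, so the invariant G((idle → grant) ∨ ack) is never violated.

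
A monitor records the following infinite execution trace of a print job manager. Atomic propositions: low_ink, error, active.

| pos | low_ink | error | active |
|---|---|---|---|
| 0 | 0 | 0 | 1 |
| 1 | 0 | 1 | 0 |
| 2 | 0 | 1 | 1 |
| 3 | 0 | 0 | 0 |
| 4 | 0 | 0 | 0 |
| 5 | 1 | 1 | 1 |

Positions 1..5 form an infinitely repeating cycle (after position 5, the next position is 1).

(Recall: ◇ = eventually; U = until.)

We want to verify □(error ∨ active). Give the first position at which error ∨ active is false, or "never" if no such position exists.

Check error ∨ active at each position in order: 0 ✓, 1 ✓, 2 ✓.
At position 3 the labels are {}, so error ∨ active is false there. This is the first violation.

3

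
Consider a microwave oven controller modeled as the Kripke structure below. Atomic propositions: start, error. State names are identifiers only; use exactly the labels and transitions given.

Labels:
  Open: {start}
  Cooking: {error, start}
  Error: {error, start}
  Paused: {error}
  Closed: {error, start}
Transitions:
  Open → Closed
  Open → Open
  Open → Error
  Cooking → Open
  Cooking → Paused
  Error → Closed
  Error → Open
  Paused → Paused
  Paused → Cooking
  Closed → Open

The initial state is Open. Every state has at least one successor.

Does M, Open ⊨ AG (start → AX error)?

No

States satisfying start → AX error: {Paused}.
States satisfying AG (start → AX error): ∅.
Closed is reachable from Open and violates start → AX error, so AG fails at Open.
Open ∉ Sat(AG (start → AX error)).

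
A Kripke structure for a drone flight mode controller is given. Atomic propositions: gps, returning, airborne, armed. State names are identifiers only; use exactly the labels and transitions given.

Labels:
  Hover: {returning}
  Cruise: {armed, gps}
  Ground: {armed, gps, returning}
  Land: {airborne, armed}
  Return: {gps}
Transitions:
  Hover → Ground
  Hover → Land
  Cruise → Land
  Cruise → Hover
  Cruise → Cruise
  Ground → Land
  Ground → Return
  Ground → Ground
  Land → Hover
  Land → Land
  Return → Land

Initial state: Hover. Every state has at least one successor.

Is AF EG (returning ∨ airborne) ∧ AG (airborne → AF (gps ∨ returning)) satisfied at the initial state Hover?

States satisfying EG (returning ∨ airborne): {Hover, Ground, Land}.
States satisfying AF EG (returning ∨ airborne): {Hover, Ground, Land, Return}.
States satisfying airborne → AF (gps ∨ returning): {Hover, Cruise, Ground, Return}.
States satisfying AG (airborne → AF (gps ∨ returning)): ∅.
States satisfying AF EG (returning ∨ airborne) ∧ AG (airborne → AF (gps ∨ returning)): ∅.
Hover ∉ Sat(AF EG (returning ∨ airborne) ∧ AG (airborne → AF (gps ∨ returning))).

Violated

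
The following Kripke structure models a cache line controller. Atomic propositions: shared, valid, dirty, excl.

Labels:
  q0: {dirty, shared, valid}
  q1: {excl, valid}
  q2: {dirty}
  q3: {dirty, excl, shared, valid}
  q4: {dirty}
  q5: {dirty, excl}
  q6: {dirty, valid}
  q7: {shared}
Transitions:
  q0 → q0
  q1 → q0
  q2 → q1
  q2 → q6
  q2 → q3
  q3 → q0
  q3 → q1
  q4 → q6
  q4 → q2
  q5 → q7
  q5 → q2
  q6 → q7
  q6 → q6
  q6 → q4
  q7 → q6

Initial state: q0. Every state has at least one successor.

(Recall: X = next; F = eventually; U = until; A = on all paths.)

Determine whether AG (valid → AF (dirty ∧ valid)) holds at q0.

States satisfying valid → AF (dirty ∧ valid): {q0, q1, q2, q3, q4, q5, q6, q7}.
States satisfying AG (valid → AF (dirty ∧ valid)): {q0, q1, q2, q3, q4, q5, q6, q7}.
Every state reachable from q0 satisfies valid → AF (dirty ∧ valid).
q0 ∈ Sat(AG (valid → AF (dirty ∧ valid))).

Yes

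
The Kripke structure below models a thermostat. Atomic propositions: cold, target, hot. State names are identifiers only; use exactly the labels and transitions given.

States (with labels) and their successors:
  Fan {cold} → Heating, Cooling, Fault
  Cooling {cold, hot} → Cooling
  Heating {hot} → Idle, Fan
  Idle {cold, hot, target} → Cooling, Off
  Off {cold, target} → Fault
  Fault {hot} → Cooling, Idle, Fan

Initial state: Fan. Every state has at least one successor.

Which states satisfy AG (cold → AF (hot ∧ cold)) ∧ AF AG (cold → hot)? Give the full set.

States satisfying cold → AF (hot ∧ cold): {Cooling, Heating, Idle, Fault}.
States satisfying AG (cold → AF (hot ∧ cold)): {Cooling}.
States satisfying AG (cold → hot): {Cooling}.
States satisfying AF AG (cold → hot): {Cooling}.
States satisfying AG (cold → AF (hot ∧ cold)) ∧ AF AG (cold → hot): {Cooling}.

{Cooling}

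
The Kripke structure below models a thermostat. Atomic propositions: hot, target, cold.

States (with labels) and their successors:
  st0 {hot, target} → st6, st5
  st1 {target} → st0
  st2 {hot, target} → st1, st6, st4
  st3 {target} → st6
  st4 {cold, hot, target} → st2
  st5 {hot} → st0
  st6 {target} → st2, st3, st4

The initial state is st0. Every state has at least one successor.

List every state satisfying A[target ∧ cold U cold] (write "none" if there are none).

{st4}

States satisfying target ∧ cold: {st4}.
States satisfying cold: {st4}.
States satisfying A[target ∧ cold U cold]: {st4}.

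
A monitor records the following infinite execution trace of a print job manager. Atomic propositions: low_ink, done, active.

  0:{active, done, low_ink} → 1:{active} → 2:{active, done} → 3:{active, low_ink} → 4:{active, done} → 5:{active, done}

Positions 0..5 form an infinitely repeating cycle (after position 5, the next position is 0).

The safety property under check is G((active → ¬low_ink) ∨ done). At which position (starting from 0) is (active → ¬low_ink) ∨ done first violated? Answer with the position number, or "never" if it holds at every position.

3

Check (active → ¬low_ink) ∨ done at each position in order: 0 ✓, 1 ✓, 2 ✓.
At position 3 the labels are {active, low_ink}, so (active → ¬low_ink) ∨ done is false there. This is the first violation.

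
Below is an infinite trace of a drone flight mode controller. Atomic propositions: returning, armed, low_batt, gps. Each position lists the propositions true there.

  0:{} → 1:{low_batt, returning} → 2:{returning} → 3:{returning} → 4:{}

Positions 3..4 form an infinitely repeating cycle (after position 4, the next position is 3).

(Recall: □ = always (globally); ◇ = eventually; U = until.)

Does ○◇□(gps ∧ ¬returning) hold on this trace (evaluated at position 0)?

The position after 0 is 1; ◇□(gps ∧ ¬returning) is false there.

Does not hold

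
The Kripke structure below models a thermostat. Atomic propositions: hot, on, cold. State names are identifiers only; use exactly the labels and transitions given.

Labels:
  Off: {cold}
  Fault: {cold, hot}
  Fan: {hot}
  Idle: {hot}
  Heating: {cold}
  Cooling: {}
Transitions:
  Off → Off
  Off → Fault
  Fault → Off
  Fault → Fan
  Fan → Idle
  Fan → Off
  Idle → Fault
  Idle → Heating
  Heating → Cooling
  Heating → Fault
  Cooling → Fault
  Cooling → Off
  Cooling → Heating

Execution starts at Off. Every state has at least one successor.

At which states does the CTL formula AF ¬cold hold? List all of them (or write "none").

States satisfying ¬cold: {Fan, Idle, Cooling}.
States satisfying AF ¬cold: {Fan, Idle, Cooling}.

{Fan, Idle, Cooling}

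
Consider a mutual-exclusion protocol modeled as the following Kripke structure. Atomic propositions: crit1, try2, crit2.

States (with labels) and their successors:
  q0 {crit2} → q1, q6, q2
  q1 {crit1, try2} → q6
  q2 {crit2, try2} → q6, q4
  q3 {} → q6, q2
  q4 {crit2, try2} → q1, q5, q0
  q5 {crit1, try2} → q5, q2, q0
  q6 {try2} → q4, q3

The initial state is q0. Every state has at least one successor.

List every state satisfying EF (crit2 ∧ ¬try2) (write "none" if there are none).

States satisfying crit2 ∧ ¬try2: {q0}.
States satisfying EF (crit2 ∧ ¬try2): {q0, q1, q2, q3, q4, q5, q6}.

{q0, q1, q2, q3, q4, q5, q6}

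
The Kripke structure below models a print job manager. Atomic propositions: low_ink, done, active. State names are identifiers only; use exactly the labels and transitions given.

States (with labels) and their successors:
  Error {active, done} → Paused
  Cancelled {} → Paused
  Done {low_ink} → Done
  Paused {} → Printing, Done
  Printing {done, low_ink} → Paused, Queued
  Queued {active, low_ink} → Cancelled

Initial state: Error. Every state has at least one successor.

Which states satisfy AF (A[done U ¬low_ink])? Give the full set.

{Error, Cancelled, Paused, Printing, Queued}

States satisfying A[done U ¬low_ink]: {Error, Cancelled, Paused}.
States satisfying AF (A[done U ¬low_ink]): {Error, Cancelled, Paused, Printing, Queued}.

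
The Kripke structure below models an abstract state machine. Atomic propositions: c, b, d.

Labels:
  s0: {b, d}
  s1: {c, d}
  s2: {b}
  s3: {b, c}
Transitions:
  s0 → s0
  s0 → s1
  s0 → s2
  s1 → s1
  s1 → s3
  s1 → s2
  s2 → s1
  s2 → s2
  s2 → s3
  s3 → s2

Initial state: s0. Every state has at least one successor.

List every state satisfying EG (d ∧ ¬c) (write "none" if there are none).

{s0}

States satisfying d ∧ ¬c: {s0}.
States satisfying EG (d ∧ ¬c): {s0}.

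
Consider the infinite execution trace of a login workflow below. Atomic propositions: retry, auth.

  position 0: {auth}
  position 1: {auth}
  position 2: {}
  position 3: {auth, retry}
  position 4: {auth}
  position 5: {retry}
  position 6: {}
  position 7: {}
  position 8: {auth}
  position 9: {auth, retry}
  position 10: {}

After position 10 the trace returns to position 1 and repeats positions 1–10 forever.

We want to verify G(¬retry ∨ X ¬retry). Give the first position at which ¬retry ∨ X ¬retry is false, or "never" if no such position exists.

never

¬retry ∨ X ¬retry holds at every position 0..10, and those are all the positions the trace ever visits, so the invariant G(¬retry ∨ X ¬retry) is never violated.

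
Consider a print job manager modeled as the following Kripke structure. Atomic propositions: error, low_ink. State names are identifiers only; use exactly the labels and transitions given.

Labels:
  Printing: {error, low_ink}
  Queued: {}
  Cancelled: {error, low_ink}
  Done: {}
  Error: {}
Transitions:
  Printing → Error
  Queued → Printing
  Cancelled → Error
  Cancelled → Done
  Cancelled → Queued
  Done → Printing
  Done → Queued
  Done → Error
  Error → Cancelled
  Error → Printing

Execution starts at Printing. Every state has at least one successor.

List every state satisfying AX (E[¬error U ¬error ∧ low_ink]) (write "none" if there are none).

States satisfying E[¬error U ¬error ∧ low_ink]: ∅.
States satisfying AX (E[¬error U ¬error ∧ low_ink]): ∅.

none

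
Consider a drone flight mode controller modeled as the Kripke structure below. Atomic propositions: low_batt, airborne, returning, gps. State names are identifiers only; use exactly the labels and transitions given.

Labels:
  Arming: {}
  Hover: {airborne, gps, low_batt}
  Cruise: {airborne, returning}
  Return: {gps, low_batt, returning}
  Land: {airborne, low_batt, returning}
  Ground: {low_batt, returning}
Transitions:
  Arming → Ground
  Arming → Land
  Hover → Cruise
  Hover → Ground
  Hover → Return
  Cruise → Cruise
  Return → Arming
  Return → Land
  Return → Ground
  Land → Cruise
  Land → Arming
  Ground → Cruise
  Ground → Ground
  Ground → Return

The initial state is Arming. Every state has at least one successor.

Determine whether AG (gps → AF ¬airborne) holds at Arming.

Yes

States satisfying gps → AF ¬airborne: {Arming, Cruise, Return, Land, Ground}.
States satisfying AG (gps → AF ¬airborne): {Arming, Cruise, Return, Land, Ground}.
Every state reachable from Arming satisfies gps → AF ¬airborne.
Arming ∈ Sat(AG (gps → AF ¬airborne)).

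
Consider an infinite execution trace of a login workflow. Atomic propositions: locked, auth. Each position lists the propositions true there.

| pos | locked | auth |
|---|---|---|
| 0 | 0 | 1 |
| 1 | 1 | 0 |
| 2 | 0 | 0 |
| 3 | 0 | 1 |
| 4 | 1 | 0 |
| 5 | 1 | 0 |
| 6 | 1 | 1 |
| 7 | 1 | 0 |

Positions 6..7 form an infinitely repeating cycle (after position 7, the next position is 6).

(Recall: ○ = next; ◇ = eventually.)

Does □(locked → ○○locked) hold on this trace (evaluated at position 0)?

locked → ○○locked must hold at every position from 0 onward. It fails at position 1, so □(locked → ○○locked) is false.
Positions where locked holds: 1, 4, 5, 6, 7.
Check ○○locked at each: 1→fails, 4→ok, 5→ok, 6→ok, 7→ok.

Does not hold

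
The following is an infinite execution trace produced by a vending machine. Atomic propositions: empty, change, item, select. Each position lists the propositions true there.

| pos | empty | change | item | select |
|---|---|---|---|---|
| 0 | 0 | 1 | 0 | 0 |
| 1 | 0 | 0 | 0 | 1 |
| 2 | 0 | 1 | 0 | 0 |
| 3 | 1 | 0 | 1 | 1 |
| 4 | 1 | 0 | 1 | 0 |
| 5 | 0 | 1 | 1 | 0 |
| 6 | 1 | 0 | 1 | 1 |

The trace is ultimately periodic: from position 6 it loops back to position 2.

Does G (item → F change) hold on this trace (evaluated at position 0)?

item → F change holds at every position 0..6, and those are all positions ever visited, so G (item → F change) holds.
Positions where item holds: 3, 4, 5, 6.
Check F change at each: 3→ok, 4→ok, 5→ok, 6→ok.

Yes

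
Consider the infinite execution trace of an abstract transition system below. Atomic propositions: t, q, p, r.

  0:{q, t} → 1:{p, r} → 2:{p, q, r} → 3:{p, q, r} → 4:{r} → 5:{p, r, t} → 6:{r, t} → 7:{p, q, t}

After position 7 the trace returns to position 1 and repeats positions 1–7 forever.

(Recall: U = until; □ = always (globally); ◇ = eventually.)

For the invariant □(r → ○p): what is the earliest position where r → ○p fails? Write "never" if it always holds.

3

Check r → ○p at each position in order: 0 ✓, 1 ✓, 2 ✓.
At position 3 the labels are {p, q, r} and the next position 4 has {r}, so r → ○p is false there. This is the first violation.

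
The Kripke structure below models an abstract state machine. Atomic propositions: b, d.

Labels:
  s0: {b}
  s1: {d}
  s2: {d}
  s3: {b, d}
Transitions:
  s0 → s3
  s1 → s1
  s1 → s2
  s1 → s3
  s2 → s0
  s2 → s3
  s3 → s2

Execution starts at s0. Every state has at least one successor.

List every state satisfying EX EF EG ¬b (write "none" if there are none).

States satisfying EF EG ¬b: {s1}.
States satisfying EX EF EG ¬b: {s1}.

{s1}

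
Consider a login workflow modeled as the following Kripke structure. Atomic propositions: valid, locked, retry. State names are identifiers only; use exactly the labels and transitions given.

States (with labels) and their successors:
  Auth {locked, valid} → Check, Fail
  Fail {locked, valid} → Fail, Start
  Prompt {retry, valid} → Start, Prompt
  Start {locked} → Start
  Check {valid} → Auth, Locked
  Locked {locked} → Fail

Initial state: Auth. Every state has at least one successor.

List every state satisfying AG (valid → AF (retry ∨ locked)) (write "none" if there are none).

{Auth, Fail, Prompt, Start, Check, Locked}

States satisfying valid → AF (retry ∨ locked): {Auth, Fail, Prompt, Start, Check, Locked}.
States satisfying AG (valid → AF (retry ∨ locked)): {Auth, Fail, Prompt, Start, Check, Locked}.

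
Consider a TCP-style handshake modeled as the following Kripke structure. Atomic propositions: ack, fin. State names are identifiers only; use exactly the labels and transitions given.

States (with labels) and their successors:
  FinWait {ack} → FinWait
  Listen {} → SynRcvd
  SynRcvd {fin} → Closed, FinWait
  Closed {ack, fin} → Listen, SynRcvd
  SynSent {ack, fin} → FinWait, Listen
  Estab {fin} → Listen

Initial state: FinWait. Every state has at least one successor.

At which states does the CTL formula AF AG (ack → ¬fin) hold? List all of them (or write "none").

{FinWait}

States satisfying AG (ack → ¬fin): {FinWait}.
States satisfying AF AG (ack → ¬fin): {FinWait}.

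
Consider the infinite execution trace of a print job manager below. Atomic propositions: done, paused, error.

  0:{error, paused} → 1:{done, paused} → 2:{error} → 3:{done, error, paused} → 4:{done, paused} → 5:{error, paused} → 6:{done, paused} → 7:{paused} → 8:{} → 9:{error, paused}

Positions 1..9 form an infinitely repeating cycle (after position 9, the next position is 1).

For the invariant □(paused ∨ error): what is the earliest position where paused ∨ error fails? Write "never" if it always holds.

8

Check paused ∨ error at each position in order: 0 ✓, 1 ✓, 2 ✓, 3 ✓, 4 ✓, 5 ✓, 6 ✓, 7 ✓.
At position 8 the labels are {}, so paused ∨ error is false there. This is the first violation.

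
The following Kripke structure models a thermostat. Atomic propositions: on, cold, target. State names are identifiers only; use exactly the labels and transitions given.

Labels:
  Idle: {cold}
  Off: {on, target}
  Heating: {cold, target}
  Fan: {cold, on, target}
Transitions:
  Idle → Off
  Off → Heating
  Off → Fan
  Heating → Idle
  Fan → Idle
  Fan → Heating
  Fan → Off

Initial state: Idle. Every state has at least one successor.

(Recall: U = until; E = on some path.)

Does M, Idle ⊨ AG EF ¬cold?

Holds

States satisfying EF ¬cold: {Idle, Off, Heating, Fan}.
States satisfying AG EF ¬cold: {Idle, Off, Heating, Fan}.
Every state reachable from Idle satisfies EF ¬cold.
Idle ∈ Sat(AG EF ¬cold).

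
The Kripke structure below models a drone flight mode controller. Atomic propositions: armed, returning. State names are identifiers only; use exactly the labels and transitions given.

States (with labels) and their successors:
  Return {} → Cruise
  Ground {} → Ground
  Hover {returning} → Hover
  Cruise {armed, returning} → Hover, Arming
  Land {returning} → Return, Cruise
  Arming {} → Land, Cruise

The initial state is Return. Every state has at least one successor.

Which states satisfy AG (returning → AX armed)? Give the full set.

{Ground}

States satisfying returning → AX armed: {Return, Ground, Arming}.
States satisfying AG (returning → AX armed): {Ground}.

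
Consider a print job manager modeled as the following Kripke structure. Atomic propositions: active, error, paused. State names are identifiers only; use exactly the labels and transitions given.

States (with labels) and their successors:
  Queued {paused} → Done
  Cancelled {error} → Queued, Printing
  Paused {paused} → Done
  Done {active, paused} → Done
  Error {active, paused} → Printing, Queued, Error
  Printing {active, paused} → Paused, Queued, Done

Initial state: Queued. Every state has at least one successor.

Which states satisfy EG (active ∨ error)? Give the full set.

States satisfying active ∨ error: {Cancelled, Done, Error, Printing}.
States satisfying EG (active ∨ error): {Cancelled, Done, Error, Printing}.

{Cancelled, Done, Error, Printing}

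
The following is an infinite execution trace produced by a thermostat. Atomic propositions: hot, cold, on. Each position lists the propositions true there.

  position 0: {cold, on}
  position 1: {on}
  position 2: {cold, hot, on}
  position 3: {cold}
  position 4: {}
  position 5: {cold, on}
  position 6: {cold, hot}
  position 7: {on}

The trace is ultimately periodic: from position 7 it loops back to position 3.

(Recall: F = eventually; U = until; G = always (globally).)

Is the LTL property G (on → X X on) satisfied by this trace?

No

on → X X on must hold at every position from 0 onward. It fails at position 1, so G (on → X X on) is false.
Positions where on holds: 0, 1, 2, 5, 7.
Check X X on at each: 0→ok, 1→fails, 2→fails, 5→ok, 7→fails.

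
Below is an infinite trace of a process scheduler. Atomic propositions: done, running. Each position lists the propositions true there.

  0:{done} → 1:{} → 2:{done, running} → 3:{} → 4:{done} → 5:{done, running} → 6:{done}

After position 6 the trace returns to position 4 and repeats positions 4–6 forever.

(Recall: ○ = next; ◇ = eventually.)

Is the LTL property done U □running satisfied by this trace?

Does not hold

Walking from position 0: at position 1, □running has not yet held and done fails, so done U □running is false.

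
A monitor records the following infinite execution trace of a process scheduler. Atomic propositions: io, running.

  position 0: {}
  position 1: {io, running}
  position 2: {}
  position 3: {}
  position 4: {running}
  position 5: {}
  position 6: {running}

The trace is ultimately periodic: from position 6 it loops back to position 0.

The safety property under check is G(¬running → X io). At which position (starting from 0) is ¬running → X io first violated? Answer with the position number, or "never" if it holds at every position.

Check ¬running → X io at each position in order: 0 ✓, 1 ✓.
At position 2 the labels are {} and the next position 3 has {}, so ¬running → X io is false there. This is the first violation.

2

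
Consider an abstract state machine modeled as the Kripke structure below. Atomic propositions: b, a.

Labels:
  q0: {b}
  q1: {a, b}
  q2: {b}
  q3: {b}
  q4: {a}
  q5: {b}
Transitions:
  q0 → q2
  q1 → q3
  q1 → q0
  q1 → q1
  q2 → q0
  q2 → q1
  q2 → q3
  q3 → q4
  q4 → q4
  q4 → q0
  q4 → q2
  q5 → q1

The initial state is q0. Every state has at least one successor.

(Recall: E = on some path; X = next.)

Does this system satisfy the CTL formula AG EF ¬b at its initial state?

States satisfying EF ¬b: {q0, q1, q2, q3, q4, q5}.
States satisfying AG EF ¬b: {q0, q1, q2, q3, q4, q5}.
Every state reachable from q0 satisfies EF ¬b.
q0 ∈ Sat(AG EF ¬b).

Satisfied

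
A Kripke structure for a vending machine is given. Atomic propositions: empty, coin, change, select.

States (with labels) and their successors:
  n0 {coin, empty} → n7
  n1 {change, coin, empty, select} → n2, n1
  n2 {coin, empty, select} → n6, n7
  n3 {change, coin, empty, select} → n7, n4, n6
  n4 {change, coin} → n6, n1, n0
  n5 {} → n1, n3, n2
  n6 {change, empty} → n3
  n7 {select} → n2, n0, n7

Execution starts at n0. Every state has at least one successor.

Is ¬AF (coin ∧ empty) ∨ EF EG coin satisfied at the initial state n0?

Holds

States satisfying coin ∧ empty: {n0, n1, n2, n3}.
States satisfying AF (coin ∧ empty): {n0, n1, n2, n3, n4, n5, n6}.
States satisfying ¬AF (coin ∧ empty): {n7}.
States satisfying EG coin: {n1, n3, n4}.
States satisfying EF EG coin: {n0, n1, n2, n3, n4, n5, n6, n7}.
States satisfying ¬AF (coin ∧ empty) ∨ EF EG coin: {n0, n1, n2, n3, n4, n5, n6, n7}.
n0 ∈ Sat(¬AF (coin ∧ empty) ∨ EF EG coin).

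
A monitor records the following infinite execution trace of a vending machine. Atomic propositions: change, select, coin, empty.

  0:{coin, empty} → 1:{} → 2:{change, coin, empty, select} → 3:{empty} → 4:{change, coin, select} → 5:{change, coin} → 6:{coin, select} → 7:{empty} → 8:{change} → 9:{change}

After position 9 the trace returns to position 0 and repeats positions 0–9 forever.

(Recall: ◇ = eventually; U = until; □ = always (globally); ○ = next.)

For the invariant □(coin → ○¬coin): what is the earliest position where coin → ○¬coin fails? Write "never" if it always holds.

4

Check coin → ○¬coin at each position in order: 0 ✓, 1 ✓, 2 ✓, 3 ✓.
At position 4 the labels are {change, coin, select} and the next position 5 has {change, coin}, so coin → ○¬coin is false there. This is the first violation.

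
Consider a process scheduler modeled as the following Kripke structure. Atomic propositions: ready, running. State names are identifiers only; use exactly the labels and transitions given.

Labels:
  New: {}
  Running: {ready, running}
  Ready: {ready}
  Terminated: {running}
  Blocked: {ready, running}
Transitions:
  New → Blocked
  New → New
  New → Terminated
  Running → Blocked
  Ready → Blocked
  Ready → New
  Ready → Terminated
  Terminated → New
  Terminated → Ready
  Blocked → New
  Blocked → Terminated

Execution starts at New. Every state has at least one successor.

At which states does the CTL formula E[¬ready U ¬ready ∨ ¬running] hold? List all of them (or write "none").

States satisfying ¬ready: {New, Terminated}.
States satisfying ¬ready ∨ ¬running: {New, Ready, Terminated}.
States satisfying E[¬ready U ¬ready ∨ ¬running]: {New, Ready, Terminated}.

{New, Ready, Terminated}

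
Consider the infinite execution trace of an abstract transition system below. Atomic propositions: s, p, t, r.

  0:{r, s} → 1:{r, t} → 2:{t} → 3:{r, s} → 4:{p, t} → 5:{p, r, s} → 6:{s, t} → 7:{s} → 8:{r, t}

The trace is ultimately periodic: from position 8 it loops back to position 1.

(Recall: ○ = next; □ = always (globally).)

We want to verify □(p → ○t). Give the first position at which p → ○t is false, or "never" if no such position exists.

Check p → ○t at each position in order: 0 ✓, 1 ✓, 2 ✓, 3 ✓.
At position 4 the labels are {p, t} and the next position 5 has {p, r, s}, so p → ○t is false there. This is the first violation.

4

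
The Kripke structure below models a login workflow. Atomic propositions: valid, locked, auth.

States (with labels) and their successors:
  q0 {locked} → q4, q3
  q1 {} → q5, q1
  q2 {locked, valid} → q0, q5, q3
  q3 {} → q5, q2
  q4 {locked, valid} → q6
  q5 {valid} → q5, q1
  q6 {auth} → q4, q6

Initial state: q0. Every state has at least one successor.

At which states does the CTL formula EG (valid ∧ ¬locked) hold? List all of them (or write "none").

States satisfying valid ∧ ¬locked: {q5}.
States satisfying EG (valid ∧ ¬locked): {q5}.

{q5}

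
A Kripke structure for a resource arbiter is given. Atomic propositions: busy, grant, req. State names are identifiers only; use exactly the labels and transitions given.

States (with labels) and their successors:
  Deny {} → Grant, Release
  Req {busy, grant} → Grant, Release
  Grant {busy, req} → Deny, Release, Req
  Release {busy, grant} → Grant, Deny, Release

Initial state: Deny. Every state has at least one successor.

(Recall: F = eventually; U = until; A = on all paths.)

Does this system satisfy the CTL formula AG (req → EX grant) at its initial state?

Yes

States satisfying req → EX grant: {Deny, Req, Grant, Release}.
States satisfying AG (req → EX grant): {Deny, Req, Grant, Release}.
Every state reachable from Deny satisfies req → EX grant.
Deny ∈ Sat(AG (req → EX grant)).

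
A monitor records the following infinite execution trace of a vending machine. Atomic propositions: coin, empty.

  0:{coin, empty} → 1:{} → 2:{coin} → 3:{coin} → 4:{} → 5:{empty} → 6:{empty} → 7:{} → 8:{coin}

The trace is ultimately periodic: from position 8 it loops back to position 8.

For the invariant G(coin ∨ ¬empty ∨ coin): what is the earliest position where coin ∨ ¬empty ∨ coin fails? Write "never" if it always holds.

5

Check coin ∨ ¬empty ∨ coin at each position in order: 0 ✓, 1 ✓, 2 ✓, 3 ✓, 4 ✓.
At position 5 the labels are {empty}, so coin ∨ ¬empty ∨ coin is false there. This is the first violation.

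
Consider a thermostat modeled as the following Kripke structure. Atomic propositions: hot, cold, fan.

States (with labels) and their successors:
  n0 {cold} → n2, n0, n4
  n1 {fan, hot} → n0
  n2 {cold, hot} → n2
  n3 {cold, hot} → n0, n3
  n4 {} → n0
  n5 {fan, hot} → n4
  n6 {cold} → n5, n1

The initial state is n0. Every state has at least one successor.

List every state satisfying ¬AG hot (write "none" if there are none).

{n0, n1, n3, n4, n5, n6}

States satisfying hot: {n1, n2, n3, n5}.
States satisfying AG hot: {n2}.
States satisfying ¬AG hot: {n0, n1, n3, n4, n5, n6}.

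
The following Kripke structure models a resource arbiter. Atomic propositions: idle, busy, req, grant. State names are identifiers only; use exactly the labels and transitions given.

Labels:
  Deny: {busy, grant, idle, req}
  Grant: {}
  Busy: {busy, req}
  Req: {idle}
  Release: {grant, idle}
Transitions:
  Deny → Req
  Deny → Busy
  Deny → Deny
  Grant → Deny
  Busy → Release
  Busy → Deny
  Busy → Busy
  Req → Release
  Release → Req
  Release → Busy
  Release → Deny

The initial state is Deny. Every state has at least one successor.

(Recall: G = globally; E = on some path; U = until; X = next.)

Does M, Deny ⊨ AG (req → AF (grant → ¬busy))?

No

States satisfying req → AF (grant → ¬busy): {Grant, Busy, Req, Release}.
States satisfying AG (req → AF (grant → ¬busy)): ∅.
Deny is reachable from Deny and violates req → AF (grant → ¬busy), so AG fails at Deny.
Deny ∉ Sat(AG (req → AF (grant → ¬busy))).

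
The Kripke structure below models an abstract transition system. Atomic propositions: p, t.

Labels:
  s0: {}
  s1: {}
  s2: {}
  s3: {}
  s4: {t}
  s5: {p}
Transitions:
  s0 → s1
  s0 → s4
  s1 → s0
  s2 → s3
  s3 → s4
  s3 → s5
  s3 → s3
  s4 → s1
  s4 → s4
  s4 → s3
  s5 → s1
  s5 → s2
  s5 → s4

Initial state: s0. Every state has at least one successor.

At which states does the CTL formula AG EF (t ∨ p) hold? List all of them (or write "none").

{s0, s1, s2, s3, s4, s5}

States satisfying EF (t ∨ p): {s0, s1, s2, s3, s4, s5}.
States satisfying AG EF (t ∨ p): {s0, s1, s2, s3, s4, s5}.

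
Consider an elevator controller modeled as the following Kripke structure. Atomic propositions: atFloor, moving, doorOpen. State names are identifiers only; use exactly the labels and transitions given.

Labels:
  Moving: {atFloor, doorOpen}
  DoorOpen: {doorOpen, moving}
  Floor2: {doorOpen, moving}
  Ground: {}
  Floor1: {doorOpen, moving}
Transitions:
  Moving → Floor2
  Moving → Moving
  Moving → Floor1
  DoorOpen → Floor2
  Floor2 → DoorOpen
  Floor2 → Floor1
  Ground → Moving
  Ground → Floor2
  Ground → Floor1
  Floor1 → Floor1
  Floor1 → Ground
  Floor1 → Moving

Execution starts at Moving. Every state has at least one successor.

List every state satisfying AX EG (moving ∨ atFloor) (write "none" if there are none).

{Moving, DoorOpen, Floor2, Ground}

States satisfying EG (moving ∨ atFloor): {Moving, DoorOpen, Floor2, Floor1}.
States satisfying AX EG (moving ∨ atFloor): {Moving, DoorOpen, Floor2, Ground}.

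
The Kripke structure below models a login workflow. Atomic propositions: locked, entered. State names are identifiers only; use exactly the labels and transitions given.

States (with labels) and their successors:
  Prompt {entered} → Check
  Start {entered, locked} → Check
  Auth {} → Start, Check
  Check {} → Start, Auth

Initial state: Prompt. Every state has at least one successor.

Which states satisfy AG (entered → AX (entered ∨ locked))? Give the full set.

none

States satisfying entered → AX (entered ∨ locked): {Auth, Check}.
States satisfying AG (entered → AX (entered ∨ locked)): ∅.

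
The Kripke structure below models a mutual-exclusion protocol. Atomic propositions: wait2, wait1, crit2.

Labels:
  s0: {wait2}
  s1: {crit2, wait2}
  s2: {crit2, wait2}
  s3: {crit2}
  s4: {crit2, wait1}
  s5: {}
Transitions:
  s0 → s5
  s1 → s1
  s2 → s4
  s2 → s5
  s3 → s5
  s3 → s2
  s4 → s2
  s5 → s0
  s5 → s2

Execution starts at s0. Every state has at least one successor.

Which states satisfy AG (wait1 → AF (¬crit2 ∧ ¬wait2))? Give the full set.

States satisfying wait1 → AF (¬crit2 ∧ ¬wait2): {s0, s1, s2, s3, s5}.
States satisfying AG (wait1 → AF (¬crit2 ∧ ¬wait2)): {s1}.

{s1}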